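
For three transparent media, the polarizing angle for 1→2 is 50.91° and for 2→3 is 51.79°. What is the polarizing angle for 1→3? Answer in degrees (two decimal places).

θ_B ≈ 57.40°

Each Brewster angle gives a ratio: n₂/n₁ = tan 50.91° = 1.2309, n₃/n₂ = tan 51.79° = 1.2703.
n₃/n₁ = 1.5637. Then tan θ_B(1→3) = n₃/n₁, so θ_B(1→3) = arctan(1.5637) = 57.40°.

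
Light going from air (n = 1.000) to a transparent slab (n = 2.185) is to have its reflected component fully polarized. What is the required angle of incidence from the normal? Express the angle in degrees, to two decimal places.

θ_B ≈ 65.41°

tan θ_B = n₂/n₁ = 2.185/1.000 = 2.1850.
So θ_B = arctan 2.1850 = 65.41°.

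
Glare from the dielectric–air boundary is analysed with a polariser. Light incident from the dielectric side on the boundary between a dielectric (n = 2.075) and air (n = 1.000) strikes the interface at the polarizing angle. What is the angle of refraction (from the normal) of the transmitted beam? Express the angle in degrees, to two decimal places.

θ_t ≈ 64.27°

θ_B = arctan(n₂/n₁) = arctan(1.000/2.075) = 25.73°.
Since θ_B + θ_t = 90° at Brewster incidence, θ_t = 90° − 25.73° = 64.27°.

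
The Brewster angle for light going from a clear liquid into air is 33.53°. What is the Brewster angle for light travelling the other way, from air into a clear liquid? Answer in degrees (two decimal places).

The two Brewster angles are complementary: θ_B' = 90° − θ_B = 90° − 33.53° = 56.47°.

θ_B' ≈ 56.47°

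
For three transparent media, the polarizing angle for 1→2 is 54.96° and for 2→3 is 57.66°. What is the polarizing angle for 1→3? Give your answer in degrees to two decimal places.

θ_B ≈ 66.06°

n₂/n₁ = tan 54.96° = 1.4260 and n₃/n₂ = tan 57.66° = 1.5794.
So n₃/n₁ = (n₂/n₁)(n₃/n₂) = 1.4260 × 1.5794 = 2.2523.
θ_B(1→3) = arctan(2.2523) = 66.06°.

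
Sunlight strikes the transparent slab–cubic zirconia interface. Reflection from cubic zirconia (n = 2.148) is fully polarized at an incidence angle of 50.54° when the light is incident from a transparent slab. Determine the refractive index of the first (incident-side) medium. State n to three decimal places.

n ≈ 1.768

Full polarization of the reflected beam means tan θ_B = n₂/n₁, where n₁ is the incident medium (a transparent slab).
n₁ = n₂ / tan θ_B = 2.148 / tan 50.54° = 1.768.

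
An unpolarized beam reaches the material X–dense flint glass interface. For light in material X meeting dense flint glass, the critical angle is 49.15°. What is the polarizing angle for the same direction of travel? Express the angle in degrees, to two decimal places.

sin θ_c = n₂/n₁, so n₂/n₁ = sin 49.15° = 0.7564.
Brewster: tan θ_B = n₂/n₁ = 0.7564.
θ_B = arctan(0.7564) = 37.10°.

θ_B ≈ 37.10°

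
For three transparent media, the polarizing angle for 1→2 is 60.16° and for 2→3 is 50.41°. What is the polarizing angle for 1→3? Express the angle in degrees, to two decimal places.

tan θ_B(1→2) = n₂/n₁ = tan 60.16° = 1.7433.
tan θ_B(2→3) = n₃/n₂ = tan 50.41° = 1.2092.
Multiplying, n₃/n₁ = 1.7433 × 1.2092 = 2.1080, and θ_B(1→3) = arctan 2.1080 = 64.62°.

θ_B ≈ 64.62°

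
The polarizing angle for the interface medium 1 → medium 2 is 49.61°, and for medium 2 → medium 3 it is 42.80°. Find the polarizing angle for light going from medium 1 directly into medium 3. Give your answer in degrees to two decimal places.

Each Brewster angle gives a ratio: n₂/n₁ = tan 49.61° = 1.1754, n₃/n₂ = tan 42.80° = 0.9260.
n₃/n₁ = 1.0884. Then tan θ_B(1→3) = n₃/n₁, so θ_B(1→3) = arctan(1.0884) = 47.42°.

θ_B ≈ 47.42°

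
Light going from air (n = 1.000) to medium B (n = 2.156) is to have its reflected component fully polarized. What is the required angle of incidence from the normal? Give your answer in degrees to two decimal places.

θ_B ≈ 65.12°

At Brewster's angle the reflected and refracted rays are perpendicular, which with Snell's law gives tan θ_B = n₂/n₁.
Here n₂/n₁ = 2.156/1.000 = 2.1560, and Brewster's law gives tan θ_B = n₂/n₁.
θ_B = arctan(2.1560) = 65.12°.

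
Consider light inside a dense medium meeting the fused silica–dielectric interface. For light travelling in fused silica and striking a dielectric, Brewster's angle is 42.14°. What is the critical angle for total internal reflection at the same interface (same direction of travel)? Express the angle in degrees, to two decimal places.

θ_c ≈ 64.80°

tan θ_B = n₂/n₁ = tan 42.14° = 0.9048.
Total internal reflection: sin θ_c = n₂/n₁ = 0.9048.
θ_c = arcsin(0.9048) = 64.80°.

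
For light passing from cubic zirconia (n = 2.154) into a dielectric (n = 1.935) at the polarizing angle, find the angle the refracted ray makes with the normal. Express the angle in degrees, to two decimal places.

θ_B = arctan(n₂/n₁) = arctan(1.935/2.154) = 41.93°.
At Brewster's angle the reflected and refracted rays are perpendicular, so θ_t = 90° − θ_B = 90° − 41.93° = 48.07°.

θ_t ≈ 48.07°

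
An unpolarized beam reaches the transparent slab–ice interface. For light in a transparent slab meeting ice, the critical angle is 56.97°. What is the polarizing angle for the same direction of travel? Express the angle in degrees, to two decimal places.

θ_B ≈ 39.98°

At the critical angle sin θ_c = n₂/n₁, giving n₂/n₁ = sin 56.97° = 0.8384.
Then tan θ_B = n₂/n₁ = 0.8384, so θ_B = arctan 0.8384 = 39.98°.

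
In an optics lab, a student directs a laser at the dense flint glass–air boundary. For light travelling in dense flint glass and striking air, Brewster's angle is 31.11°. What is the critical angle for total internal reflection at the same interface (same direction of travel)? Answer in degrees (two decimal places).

n₂/n₁ = tan 31.11° = 0.6035; the critical angle satisfies sin θ_c = n₂/n₁.
θ_c = arcsin(0.6035) = 37.12°.

θ_c ≈ 37.12°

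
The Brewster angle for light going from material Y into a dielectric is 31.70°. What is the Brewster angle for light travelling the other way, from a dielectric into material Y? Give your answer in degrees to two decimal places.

θ_B' ≈ 58.30°

The two Brewster angles are complementary: θ_B' = 90° − θ_B = 90° − 31.70° = 58.30°.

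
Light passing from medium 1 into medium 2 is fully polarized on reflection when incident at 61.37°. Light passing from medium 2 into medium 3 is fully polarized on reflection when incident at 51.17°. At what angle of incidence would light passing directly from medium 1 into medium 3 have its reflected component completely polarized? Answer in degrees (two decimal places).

tan θ_B(1→2) = n₂/n₁ = tan 61.37° = 1.8318.
tan θ_B(2→3) = n₃/n₂ = tan 51.17° = 1.2424.
So n₃/n₁ = (n₂/n₁)(n₃/n₂) = 1.8318 × 1.2424 = 2.2759.
θ_B(1→3) = arctan(2.2759) = 66.28°.

θ_B ≈ 66.28°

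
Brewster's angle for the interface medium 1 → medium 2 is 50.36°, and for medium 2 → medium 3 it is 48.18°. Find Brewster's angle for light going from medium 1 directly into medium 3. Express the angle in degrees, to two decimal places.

θ_B ≈ 53.45°

n₂/n₁ = tan 50.36° = 1.2071 and n₃/n₂ = tan 48.18° = 1.1177.
So n₃/n₁ = (n₂/n₁)(n₃/n₂) = 1.2071 × 1.1177 = 1.3491.
θ_B(1→3) = arctan(1.3491) = 53.45°.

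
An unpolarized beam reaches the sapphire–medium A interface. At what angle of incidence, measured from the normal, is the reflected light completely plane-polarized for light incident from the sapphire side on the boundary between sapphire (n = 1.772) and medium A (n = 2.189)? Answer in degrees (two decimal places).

Brewster's condition: tan θ_B = n₂/n₁ = 2.189/1.772 = 1.2353.
θ_B = arctan(1.2353) = 51.01°.

θ_B ≈ 51.01°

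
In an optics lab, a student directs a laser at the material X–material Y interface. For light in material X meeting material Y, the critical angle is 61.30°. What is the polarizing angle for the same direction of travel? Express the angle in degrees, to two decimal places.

θ_B ≈ 41.26°

n₂/n₁ = sin θ_c = sin 61.30° = 0.8771.
tan θ_B equals the same ratio, so θ_B = arctan(0.8771) = 41.26°.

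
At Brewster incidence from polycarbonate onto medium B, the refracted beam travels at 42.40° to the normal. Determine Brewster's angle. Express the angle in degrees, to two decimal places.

θ_B ≈ 47.60°

Brewster's condition makes the reflected and refracted beams perpendicular: θ_B + θ_t = 90°.
So θ_B = 90° − θ_t = 90° − 42.40° = 47.60°.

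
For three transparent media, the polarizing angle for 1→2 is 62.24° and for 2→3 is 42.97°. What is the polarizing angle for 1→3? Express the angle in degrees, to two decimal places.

Each Brewster angle gives a ratio: n₂/n₁ = tan 62.24° = 1.8999, n₃/n₂ = tan 42.97° = 0.9315.
So n₃/n₁ = (n₂/n₁)(n₃/n₂) = 1.8999 × 0.9315 = 1.7698.
θ_B(1→3) = arctan(1.7698) = 60.53°.

θ_B ≈ 60.53°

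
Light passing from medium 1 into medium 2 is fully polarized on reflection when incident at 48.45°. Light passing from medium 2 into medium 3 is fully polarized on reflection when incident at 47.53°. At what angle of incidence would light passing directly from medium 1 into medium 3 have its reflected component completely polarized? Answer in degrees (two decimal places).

θ_B ≈ 50.95°

n₂/n₁ = tan 48.45° = 1.1283 and n₃/n₂ = tan 47.53° = 1.0925.
n₃/n₁ = 1.2326. Then tan θ_B(1→3) = n₃/n₁, so θ_B(1→3) = arctan(1.2326) = 50.95°.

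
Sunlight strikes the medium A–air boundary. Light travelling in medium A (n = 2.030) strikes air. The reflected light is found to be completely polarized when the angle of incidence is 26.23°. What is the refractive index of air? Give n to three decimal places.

n ≈ 1.000

At Brewster's angle, tan θ_B = n₂/n₁ with n₁ on the incident side (medium A) and n₂ on the transmitted side (air).
n₂ = n₁ tan θ_B = 2.030 × tan 26.23° = 1.000.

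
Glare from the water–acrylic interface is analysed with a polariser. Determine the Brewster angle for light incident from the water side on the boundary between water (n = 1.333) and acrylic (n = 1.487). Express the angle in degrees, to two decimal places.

Here n₂/n₁ = 1.487/1.333 = 1.1155, and Brewster's law gives tan θ_B = n₂/n₁. Taking the arctangent, θ_B = 48.13°.

θ_B ≈ 48.13°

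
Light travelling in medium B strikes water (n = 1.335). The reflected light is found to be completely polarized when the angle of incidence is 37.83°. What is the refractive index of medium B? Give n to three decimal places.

n ≈ 1.719

Brewster's law: tan θ_B = n₂/n₁ (light incident in medium B, refracted into water).
n₁ = n₂ / tan θ_B = 1.335 / tan 37.83° = 1.719.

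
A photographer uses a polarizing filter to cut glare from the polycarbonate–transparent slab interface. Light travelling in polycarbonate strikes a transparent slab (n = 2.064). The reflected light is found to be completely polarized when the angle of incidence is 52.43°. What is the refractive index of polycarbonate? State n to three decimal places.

At Brewster's angle, tan θ_B = n₂/n₁ with n₁ on the incident side (polycarbonate) and n₂ on the transmitted side (a transparent slab).
n₁ = n₂ / tan θ_B = 2.064 / tan 52.43° = 1.588.

n ≈ 1.588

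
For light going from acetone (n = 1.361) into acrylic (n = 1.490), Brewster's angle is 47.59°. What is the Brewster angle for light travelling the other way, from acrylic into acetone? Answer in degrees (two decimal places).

The two Brewster angles are complementary: θ_B' = 90° − θ_B = 90° − 47.59° = 42.41°.

θ_B' ≈ 42.41°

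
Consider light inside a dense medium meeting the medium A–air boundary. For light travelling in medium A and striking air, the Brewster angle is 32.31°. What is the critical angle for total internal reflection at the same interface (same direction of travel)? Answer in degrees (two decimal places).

θ_c ≈ 39.23°

tan θ_B = n₂/n₁ = tan 32.31° = 0.6324.
Total internal reflection: sin θ_c = n₂/n₁ = 0.6324.
θ_c = arcsin(0.6324) = 39.23°.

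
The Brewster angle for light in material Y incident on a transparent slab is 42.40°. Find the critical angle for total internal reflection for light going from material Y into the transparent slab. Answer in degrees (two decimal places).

θ_c ≈ 65.94°

From Brewster, n₂/n₁ = tan θ_B = tan 42.40° = 0.9131.
Then sin θ_c = n₂/n₁ = 0.9131, so θ_c = arcsin 0.9131 = 65.94°.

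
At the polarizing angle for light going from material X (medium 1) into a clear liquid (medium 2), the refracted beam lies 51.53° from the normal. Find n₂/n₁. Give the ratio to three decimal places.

θ_B + θ_t = 90°, so θ_B = 90° − 51.53° = 38.47°.
Then n₂/n₁ = tan θ_B = tan 38.47° = 0.795.

n₂/n₁ ≈ 0.795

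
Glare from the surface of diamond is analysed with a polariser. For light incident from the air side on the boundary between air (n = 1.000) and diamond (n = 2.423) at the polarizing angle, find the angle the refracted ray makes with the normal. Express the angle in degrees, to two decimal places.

First find Brewster's angle: tan θ_B = 2.423/1.000 = 2.4230, giving θ_B = 67.57°.
At Brewster's angle the reflected and refracted rays are perpendicular, so θ_t = 90° − θ_B = 90° − 67.57° = 22.43°.

θ_t ≈ 22.43°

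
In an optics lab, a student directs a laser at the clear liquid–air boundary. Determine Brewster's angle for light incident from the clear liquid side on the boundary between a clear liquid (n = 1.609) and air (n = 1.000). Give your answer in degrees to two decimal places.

θ_B ≈ 31.86°

Here n₂/n₁ = 1.000/1.609 = 0.6215, and Brewster's law gives tan θ_B = n₂/n₁.
So θ_B = arctan 0.6215 = 31.86°.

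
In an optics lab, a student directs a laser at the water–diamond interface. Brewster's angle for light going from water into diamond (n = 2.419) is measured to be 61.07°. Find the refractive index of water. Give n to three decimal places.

At Brewster's angle, tan θ_B = n₂/n₁ with n₁ on the incident side (water) and n₂ on the transmitted side (diamond).
n₁ = n₂ / tan θ_B = 2.419 / tan 61.07° = 1.337.

n ≈ 1.337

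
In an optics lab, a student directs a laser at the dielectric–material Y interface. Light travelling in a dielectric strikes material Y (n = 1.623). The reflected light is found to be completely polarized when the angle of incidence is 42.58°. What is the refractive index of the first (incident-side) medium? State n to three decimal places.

Brewster's law: tan θ_B = n₂/n₁ (light incident in a dielectric, refracted into material Y).
n₁ = n₂ / tan θ_B = 1.623 / tan 42.58° = 1.766.

n ≈ 1.766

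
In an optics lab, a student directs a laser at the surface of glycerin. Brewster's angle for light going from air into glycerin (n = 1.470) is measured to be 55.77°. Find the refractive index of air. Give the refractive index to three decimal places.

n ≈ 1.000

Brewster's law: tan θ_B = n₂/n₁ (light incident in air, refracted into glycerin).
n₁ = n₂ / tan θ_B = 1.470 / tan 55.77° = 1.000.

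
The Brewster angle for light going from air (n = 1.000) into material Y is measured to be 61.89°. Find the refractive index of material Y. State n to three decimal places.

n ≈ 1.872

Full polarization of the reflected beam means tan θ_B = n₂/n₁, where n₁ is the incident medium (air).
n₂ = n₁ tan θ_B = 1.000 × tan 61.89° = 1.872.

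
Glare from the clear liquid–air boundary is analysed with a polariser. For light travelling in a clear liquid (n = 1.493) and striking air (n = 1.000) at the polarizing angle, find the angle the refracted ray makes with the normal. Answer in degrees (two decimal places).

tan θ_B = n₂/n₁ = 1.000/1.493 = 0.6698, so θ_B = 33.81°.
At Brewster's angle the reflected and refracted rays are perpendicular, so θ_t = 90° − θ_B = 90° − 33.81° = 56.19°.

θ_t ≈ 56.19°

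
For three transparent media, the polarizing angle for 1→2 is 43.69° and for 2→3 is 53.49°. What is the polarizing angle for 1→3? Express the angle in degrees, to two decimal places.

θ_B ≈ 52.23°

tan θ_B(1→2) = n₂/n₁ = tan 43.69° = 0.9553.
tan θ_B(2→3) = n₃/n₂ = tan 53.49° = 1.3509.
Multiplying, n₃/n₁ = 0.9553 × 1.3509 = 1.2905, and θ_B(1→3) = arctan 1.2905 = 52.23°.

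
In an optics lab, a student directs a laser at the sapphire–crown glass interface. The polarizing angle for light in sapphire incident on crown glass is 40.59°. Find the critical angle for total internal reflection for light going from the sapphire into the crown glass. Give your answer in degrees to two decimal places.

From Brewster, n₂/n₁ = tan θ_B = tan 40.59° = 0.8568.
Then sin θ_c = n₂/n₁ = 0.8568, so θ_c = arcsin 0.8568 = 58.96°.

θ_c ≈ 58.96°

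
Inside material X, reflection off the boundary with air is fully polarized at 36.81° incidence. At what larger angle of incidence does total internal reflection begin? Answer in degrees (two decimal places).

From Brewster, n₂/n₁ = tan θ_B = tan 36.81° = 0.7484.
Then sin θ_c = n₂/n₁ = 0.7484, so θ_c = arcsin 0.7484 = 48.45°.

θ_c ≈ 48.45°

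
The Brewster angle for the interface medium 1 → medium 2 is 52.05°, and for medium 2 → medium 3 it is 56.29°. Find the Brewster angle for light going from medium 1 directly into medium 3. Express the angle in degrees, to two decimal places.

θ_B ≈ 62.51°

tan θ_B(1→2) = n₂/n₁ = tan 52.05° = 1.2822.
tan θ_B(2→3) = n₃/n₂ = tan 56.29° = 1.4989.
So n₃/n₁ = (n₂/n₁)(n₃/n₂) = 1.2822 × 1.4989 = 1.9219.
θ_B(1→3) = arctan(1.9219) = 62.51°.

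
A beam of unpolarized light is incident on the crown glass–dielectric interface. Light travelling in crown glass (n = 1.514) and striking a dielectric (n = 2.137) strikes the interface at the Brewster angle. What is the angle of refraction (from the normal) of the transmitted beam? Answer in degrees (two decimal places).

tan θ_B = n₂/n₁ = 2.137/1.514 = 1.4115, so θ_B = 54.68°.
At Brewster's angle the reflected and refracted rays are perpendicular, so θ_t = 90° − θ_B = 90° − 54.68° = 35.32°.

θ_t ≈ 35.32°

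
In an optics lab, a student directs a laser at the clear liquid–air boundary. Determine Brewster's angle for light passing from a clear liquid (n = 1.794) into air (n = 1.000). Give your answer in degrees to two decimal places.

θ_B ≈ 29.14°

The reflected p-component vanishes when tan θ_B = n₂/n₁.
tan θ_B = n₂/n₁ = 1.000/1.794 = 0.5574.
θ_B = arctan(0.5574) = 29.14°.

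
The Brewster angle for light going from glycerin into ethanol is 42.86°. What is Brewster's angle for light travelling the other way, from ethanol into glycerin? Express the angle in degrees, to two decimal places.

θ_B' ≈ 47.14°

tan θ_B' = n₁/n₂ = 1/tan θ_B, so θ_B' = 90° − θ_B.
θ_B' = 90° − 42.86° = 47.14°.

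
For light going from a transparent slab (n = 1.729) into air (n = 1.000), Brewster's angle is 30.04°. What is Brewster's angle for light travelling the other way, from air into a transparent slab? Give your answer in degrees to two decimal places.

θ_B' ≈ 59.96°

The two Brewster angles are complementary: θ_B' = 90° − θ_B = 90° − 30.04° = 59.96°.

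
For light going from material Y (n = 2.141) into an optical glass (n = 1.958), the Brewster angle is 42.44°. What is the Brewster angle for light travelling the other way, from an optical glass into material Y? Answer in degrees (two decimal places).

The two Brewster angles are complementary: θ_B' = 90° − θ_B = 90° − 42.44° = 47.56°.

θ_B' ≈ 47.56°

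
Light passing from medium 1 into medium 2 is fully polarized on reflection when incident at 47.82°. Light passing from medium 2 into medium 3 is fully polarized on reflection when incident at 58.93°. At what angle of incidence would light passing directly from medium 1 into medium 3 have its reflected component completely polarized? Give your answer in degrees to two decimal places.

Each Brewster angle gives a ratio: n₂/n₁ = tan 47.82° = 1.1036, n₃/n₂ = tan 58.93° = 1.6597.
n₃/n₁ = 1.8317. Then tan θ_B(1→3) = n₃/n₁, so θ_B(1→3) = arctan(1.8317) = 61.37°.

θ_B ≈ 61.37°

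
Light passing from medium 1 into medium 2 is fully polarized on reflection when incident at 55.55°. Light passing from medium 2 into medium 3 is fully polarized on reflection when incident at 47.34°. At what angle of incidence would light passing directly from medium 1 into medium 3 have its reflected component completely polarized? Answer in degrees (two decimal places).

θ_B ≈ 57.70°

n₂/n₁ = tan 55.55° = 1.4577 and n₃/n₂ = tan 47.34° = 1.0852.
Multiplying, n₃/n₁ = 1.4577 × 1.0852 = 1.5819, and θ_B(1→3) = arctan 1.5819 = 57.70°.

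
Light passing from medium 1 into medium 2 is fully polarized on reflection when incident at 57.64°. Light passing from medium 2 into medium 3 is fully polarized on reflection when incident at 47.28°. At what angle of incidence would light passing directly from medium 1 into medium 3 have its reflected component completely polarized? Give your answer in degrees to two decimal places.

θ_B ≈ 59.67°

n₂/n₁ = tan 57.64° = 1.5782 and n₃/n₂ = tan 47.28° = 1.0829.
n₃/n₁ = 1.7091. Then tan θ_B(1→3) = n₃/n₁, so θ_B(1→3) = arctan(1.7091) = 59.67°.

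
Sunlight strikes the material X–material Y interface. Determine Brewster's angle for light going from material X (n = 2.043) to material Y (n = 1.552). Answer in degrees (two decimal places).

tan θ_B = n₂/n₁ = 1.552/2.043 = 0.7597.
θ_B = arctan(0.7597) = 37.22°.

θ_B ≈ 37.22°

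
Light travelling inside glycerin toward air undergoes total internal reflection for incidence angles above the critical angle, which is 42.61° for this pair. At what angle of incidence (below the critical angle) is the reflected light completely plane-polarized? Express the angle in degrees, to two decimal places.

θ_B ≈ 34.10°

n₂/n₁ = sin θ_c = sin 42.61° = 0.6770.
tan θ_B equals the same ratio, so θ_B = arctan(0.6770) = 34.10°.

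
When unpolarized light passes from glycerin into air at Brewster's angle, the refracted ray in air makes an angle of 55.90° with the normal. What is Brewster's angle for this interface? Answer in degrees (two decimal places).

Since the reflected and refracted rays are at right angles at the polarizing angle, θ_B + θ_t = 90°.
So θ_B = 90° − θ_t = 90° − 55.90° = 34.10°.

θ_B ≈ 34.10°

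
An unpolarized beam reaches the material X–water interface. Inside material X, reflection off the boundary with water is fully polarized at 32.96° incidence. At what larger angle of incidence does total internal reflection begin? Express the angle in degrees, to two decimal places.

θ_c ≈ 40.42°

From Brewster, n₂/n₁ = tan θ_B = tan 32.96° = 0.6484.
Then sin θ_c = n₂/n₁ = 0.6484, so θ_c = arcsin 0.6484 = 40.42°.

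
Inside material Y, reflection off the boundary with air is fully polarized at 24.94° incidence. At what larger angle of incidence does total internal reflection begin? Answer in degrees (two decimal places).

tan θ_B = n₂/n₁ = tan 24.94° = 0.4650.
Total internal reflection: sin θ_c = n₂/n₁ = 0.4650.
θ_c = arcsin(0.4650) = 27.71°.

θ_c ≈ 27.71°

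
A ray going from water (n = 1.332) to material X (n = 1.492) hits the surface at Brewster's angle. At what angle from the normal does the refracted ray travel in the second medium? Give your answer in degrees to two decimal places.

θ_t ≈ 41.76°

tan θ_B = n₂/n₁ = 1.492/1.332 = 1.1201, so θ_B = 48.24°.
At Brewster's angle the reflected and refracted rays are perpendicular, so θ_t = 90° − θ_B = 90° − 48.24° = 41.76°.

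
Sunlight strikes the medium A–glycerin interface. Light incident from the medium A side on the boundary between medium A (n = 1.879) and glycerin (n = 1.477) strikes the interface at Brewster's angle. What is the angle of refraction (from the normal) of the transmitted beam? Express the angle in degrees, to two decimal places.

θ_t ≈ 51.83°

tan θ_B = n₂/n₁ = 1.477/1.879 = 0.7861, so θ_B = 38.17°.
Since θ_B + θ_t = 90° at Brewster incidence, θ_t = 90° − 38.17° = 51.83°.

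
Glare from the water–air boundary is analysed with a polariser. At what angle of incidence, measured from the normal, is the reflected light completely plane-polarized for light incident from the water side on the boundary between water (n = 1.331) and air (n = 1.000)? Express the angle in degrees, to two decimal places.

tan θ_B = n₂/n₁ = 1.000/1.331 = 0.7513.
θ_B = arctan(0.7513) = 36.92°.

θ_B ≈ 36.92°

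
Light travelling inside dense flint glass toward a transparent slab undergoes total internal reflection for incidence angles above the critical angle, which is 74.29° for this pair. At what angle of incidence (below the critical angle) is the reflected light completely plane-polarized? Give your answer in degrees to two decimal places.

sin θ_c = n₂/n₁, so n₂/n₁ = sin 74.29° = 0.9626.
Brewster: tan θ_B = n₂/n₁ = 0.9626.
θ_B = arctan(0.9626) = 43.91°.

θ_B ≈ 43.91°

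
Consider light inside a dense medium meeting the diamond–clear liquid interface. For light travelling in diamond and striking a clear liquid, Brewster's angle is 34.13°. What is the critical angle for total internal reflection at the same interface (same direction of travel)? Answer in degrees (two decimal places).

From Brewster, n₂/n₁ = tan θ_B = tan 34.13° = 0.6778.
Then sin θ_c = n₂/n₁ = 0.6778, so θ_c = arcsin 0.6778 = 42.67°.

θ_c ≈ 42.67°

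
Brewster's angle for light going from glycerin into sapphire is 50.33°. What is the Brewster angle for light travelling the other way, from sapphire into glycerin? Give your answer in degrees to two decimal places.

Reversing the direction swaps n₁ and n₂, so tan θ_B' = 1/tan θ_B and θ_B' = 90° − θ_B.
Hence θ_B' = 90° − 50.33° = 39.67°.

θ_B' ≈ 39.67°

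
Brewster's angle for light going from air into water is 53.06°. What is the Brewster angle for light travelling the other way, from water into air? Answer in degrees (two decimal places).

tan θ_B' = n₁/n₂ = 1/tan θ_B, so θ_B' = 90° − θ_B.
θ_B' = 90° − 53.06° = 36.94°.

θ_B' ≈ 36.94°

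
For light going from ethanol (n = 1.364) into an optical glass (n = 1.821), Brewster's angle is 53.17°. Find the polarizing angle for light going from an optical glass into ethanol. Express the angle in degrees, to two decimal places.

θ_B' ≈ 36.83°

Reversing the direction swaps n₁ and n₂, so tan θ_B' = 1/tan θ_B and θ_B' = 90° − θ_B.
Hence θ_B' = 90° − 53.17° = 36.83°.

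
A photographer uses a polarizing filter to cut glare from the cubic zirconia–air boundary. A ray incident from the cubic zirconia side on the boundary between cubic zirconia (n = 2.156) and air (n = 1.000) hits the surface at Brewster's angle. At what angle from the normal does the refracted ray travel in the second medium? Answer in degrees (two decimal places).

θ_B = arctan(n₂/n₁) = arctan(1.000/2.156) = 24.88°.
At Brewster's angle the reflected and refracted rays are perpendicular, so θ_t = 90° − θ_B = 90° − 24.88° = 65.12°.

θ_t ≈ 65.12°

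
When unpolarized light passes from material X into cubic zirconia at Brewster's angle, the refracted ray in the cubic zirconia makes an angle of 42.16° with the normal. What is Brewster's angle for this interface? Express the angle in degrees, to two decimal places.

θ_B ≈ 47.84°

Since the reflected and refracted rays are at right angles at the polarizing angle, θ_B + θ_t = 90°.
θ_B = 90° − 42.16° = 47.84°.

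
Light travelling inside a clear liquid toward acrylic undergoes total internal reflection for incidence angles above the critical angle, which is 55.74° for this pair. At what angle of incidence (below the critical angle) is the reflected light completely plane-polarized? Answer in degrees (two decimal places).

θ_B ≈ 39.57°

n₂/n₁ = sin θ_c = sin 55.74° = 0.8265.
tan θ_B equals the same ratio, so θ_B = arctan(0.8265) = 39.57°.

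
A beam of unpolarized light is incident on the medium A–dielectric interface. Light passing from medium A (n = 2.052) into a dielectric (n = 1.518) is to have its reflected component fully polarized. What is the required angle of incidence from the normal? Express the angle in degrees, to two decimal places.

The reflected p-component vanishes when tan θ_B = n₂/n₁.
Brewster's condition: tan θ_B = n₂/n₁ = 1.518/2.052 = 0.7398.
So θ_B = arctan 0.7398 = 36.49°.

θ_B ≈ 36.49°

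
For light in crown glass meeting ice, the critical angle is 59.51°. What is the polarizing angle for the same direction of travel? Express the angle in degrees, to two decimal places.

θ_B ≈ 40.75°

sin θ_c = n₂/n₁, so n₂/n₁ = sin 59.51° = 0.8617.
Brewster: tan θ_B = n₂/n₁ = 0.8617.
θ_B = arctan(0.8617) = 40.75°.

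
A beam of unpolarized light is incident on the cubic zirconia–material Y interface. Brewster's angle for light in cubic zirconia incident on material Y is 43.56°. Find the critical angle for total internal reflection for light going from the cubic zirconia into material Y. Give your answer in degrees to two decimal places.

θ_c ≈ 71.98°

From Brewster, n₂/n₁ = tan θ_B = tan 43.56° = 0.9510.
Then sin θ_c = n₂/n₁ = 0.9510, so θ_c = arcsin 0.9510 = 71.98°.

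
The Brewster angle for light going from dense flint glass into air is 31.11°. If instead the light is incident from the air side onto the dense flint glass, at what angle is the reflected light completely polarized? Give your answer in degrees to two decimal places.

θ_B' ≈ 58.89°

Reversing the direction swaps n₁ and n₂, so tan θ_B' = 1/tan θ_B and θ_B' = 90° − θ_B.
Hence θ_B' = 90° − 31.11° = 58.89°.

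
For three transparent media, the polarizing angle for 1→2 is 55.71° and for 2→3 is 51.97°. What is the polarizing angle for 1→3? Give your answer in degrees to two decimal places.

n₂/n₁ = tan 55.71° = 1.4665 and n₃/n₂ = tan 51.97° = 1.2786.
So n₃/n₁ = (n₂/n₁)(n₃/n₂) = 1.4665 × 1.2786 = 1.8750.
θ_B(1→3) = arctan(1.8750) = 61.93°.

θ_B ≈ 61.93°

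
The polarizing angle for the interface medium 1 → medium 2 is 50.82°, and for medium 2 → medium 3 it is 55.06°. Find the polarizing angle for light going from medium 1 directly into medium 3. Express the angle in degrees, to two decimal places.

θ_B ≈ 60.34°

tan θ_B(1→2) = n₂/n₁ = tan 50.82° = 1.2270.
tan θ_B(2→3) = n₃/n₂ = tan 55.06° = 1.4313.
Multiplying, n₃/n₁ = 1.2270 × 1.4313 = 1.7562, and θ_B(1→3) = arctan 1.7562 = 60.34°.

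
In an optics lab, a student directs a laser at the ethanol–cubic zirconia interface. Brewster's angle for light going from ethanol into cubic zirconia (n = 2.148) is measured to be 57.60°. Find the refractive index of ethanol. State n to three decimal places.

Brewster's law: tan θ_B = n₂/n₁ (light incident in ethanol, refracted into cubic zirconia).
n₁ = n₂ / tan θ_B = 2.148 / tan 57.60° = 1.363.

n ≈ 1.363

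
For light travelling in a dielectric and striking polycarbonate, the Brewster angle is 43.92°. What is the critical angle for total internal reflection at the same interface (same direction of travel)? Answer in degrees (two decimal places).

θ_c ≈ 74.36°

From Brewster, n₂/n₁ = tan θ_B = tan 43.92° = 0.9630.
Then sin θ_c = n₂/n₁ = 0.9630, so θ_c = arcsin 0.9630 = 74.36°.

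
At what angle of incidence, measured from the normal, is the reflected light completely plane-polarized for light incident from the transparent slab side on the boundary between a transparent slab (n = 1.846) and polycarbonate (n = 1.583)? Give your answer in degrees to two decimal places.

Here n₂/n₁ = 1.583/1.846 = 0.8575, and Brewster's law gives tan θ_B = n₂/n₁.
So θ_B = arctan 0.8575 = 40.61°.

θ_B ≈ 40.61°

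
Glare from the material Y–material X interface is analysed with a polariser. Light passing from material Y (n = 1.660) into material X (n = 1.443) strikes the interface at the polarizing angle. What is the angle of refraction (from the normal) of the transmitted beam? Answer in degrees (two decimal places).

First find Brewster's angle: tan θ_B = 1.443/1.660 = 0.8693, giving θ_B = 41.00°.
Since θ_B + θ_t = 90° at Brewster incidence, θ_t = 90° − 41.00° = 49.00°.

θ_t ≈ 49.00°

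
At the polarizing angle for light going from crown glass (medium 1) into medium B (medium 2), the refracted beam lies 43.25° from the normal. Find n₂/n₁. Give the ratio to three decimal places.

θ_B + θ_t = 90°, so θ_B = 90° − 43.25° = 46.75°.
tan θ_B = n₂/n₁, so n₂/n₁ = tan 46.75° = 1.063.

n₂/n₁ ≈ 1.063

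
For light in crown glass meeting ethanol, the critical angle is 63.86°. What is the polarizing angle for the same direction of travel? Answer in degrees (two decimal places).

At the critical angle sin θ_c = n₂/n₁, giving n₂/n₁ = sin 63.86° = 0.8977.
Then tan θ_B = n₂/n₁ = 0.8977, so θ_B = arctan 0.8977 = 41.91°.

θ_B ≈ 41.91°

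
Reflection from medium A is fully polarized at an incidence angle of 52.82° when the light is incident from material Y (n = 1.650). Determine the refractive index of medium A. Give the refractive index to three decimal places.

Full polarization of the reflected beam means tan θ_B = n₂/n₁, where n₁ is the incident medium (material Y).
n₂ = n₁ tan θ_B = 1.650 × tan 52.82° = 2.175.

n ≈ 2.175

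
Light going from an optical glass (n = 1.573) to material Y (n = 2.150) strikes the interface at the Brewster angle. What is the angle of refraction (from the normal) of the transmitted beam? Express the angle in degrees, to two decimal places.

First find Brewster's angle: tan θ_B = 2.150/1.573 = 1.3668, giving θ_B = 53.81°.
At Brewster's angle the reflected and refracted rays are perpendicular, so θ_t = 90° − θ_B = 90° − 53.81° = 36.19°.

θ_t ≈ 36.19°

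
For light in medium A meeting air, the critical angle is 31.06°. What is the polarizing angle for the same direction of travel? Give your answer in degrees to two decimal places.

At the critical angle sin θ_c = n₂/n₁, giving n₂/n₁ = sin 31.06° = 0.5159.
Then tan θ_B = n₂/n₁ = 0.5159, so θ_B = arctan 0.5159 = 27.29°.

θ_B ≈ 27.29°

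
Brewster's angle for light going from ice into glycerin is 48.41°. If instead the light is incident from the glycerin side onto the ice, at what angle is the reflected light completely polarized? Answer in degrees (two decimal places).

θ_B' ≈ 41.59°

tan θ_B' = n₁/n₂ = 1/tan θ_B, so θ_B' = 90° − θ_B.
θ_B' = 90° − 48.41° = 41.59°.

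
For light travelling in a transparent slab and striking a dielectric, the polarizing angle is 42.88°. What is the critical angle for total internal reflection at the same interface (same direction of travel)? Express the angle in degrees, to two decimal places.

n₂/n₁ = tan 42.88° = 0.9286; the critical angle satisfies sin θ_c = n₂/n₁.
θ_c = arcsin(0.9286) = 68.22°.

θ_c ≈ 68.22°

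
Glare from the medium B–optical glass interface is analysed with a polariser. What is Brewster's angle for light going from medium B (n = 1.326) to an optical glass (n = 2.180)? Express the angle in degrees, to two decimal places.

θ_B ≈ 58.69°

Brewster's condition: tan θ_B = n₂/n₁ = 2.180/1.326 = 1.6440.
θ_B = arctan(1.6440) = 58.69°.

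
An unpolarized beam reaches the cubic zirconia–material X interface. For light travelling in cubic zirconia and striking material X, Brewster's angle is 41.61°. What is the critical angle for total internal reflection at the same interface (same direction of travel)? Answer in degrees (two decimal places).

θ_c ≈ 62.64°

n₂/n₁ = tan 41.61° = 0.8882; the critical angle satisfies sin θ_c = n₂/n₁.
θ_c = arcsin(0.8882) = 62.64°.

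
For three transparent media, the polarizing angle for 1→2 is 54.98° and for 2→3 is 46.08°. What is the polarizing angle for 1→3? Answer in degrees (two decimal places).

tan θ_B(1→2) = n₂/n₁ = tan 54.98° = 1.4271.
tan θ_B(2→3) = n₃/n₂ = tan 46.08° = 1.0384.
n₃/n₁ = 1.4819. Then tan θ_B(1→3) = n₃/n₁, so θ_B(1→3) = arctan(1.4819) = 55.99°.

θ_B ≈ 55.99°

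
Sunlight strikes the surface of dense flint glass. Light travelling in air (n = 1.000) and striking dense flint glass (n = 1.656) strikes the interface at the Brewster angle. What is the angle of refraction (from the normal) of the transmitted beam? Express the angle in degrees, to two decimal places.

θ_t ≈ 31.13°

θ_B = arctan(n₂/n₁) = arctan(1.656/1.000) = 58.87°.
Since θ_B + θ_t = 90° at Brewster incidence, θ_t = 90° − 58.87° = 31.13°.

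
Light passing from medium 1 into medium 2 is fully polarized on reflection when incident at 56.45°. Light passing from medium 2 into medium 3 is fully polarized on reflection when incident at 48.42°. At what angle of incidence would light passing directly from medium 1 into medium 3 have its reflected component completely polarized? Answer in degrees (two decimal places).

tan θ_B(1→2) = n₂/n₁ = tan 56.45° = 1.5080.
tan θ_B(2→3) = n₃/n₂ = tan 48.42° = 1.1271.
Multiplying, n₃/n₁ = 1.5080 × 1.1271 = 1.6997, and θ_B(1→3) = arctan 1.6997 = 59.53°.

θ_B ≈ 59.53°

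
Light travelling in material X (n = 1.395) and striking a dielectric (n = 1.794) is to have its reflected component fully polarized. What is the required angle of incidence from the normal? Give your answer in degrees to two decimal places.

The reflected p-component vanishes when tan θ_B = n₂/n₁.
Brewster's condition: tan θ_B = n₂/n₁ = 1.794/1.395 = 1.2860.
θ_B = arctan(1.2860) = 52.13°.

θ_B ≈ 52.13°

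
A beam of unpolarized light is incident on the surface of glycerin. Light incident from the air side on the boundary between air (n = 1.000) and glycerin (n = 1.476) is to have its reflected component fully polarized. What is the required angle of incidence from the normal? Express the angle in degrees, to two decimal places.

θ_B ≈ 55.88°

Brewster's condition: tan θ_B = n₂/n₁ = 1.476/1.000 = 1.4760.
So θ_B = arctan 1.4760 = 55.88°.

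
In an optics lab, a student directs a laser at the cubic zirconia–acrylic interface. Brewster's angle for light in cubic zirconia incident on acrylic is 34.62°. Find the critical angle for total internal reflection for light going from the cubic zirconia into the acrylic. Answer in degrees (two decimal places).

n₂/n₁ = tan 34.62° = 0.6904; the critical angle satisfies sin θ_c = n₂/n₁.
θ_c = arcsin(0.6904) = 43.66°.

θ_c ≈ 43.66°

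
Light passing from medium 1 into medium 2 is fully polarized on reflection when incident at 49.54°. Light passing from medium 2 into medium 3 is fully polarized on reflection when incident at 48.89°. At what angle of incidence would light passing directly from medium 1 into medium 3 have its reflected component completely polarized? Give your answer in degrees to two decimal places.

θ_B ≈ 53.34°

Each Brewster angle gives a ratio: n₂/n₁ = tan 49.54° = 1.1725, n₃/n₂ = tan 48.89° = 1.1459.
n₃/n₁ = 1.3436. Then tan θ_B(1→3) = n₃/n₁, so θ_B(1→3) = arctan(1.3436) = 53.34°.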